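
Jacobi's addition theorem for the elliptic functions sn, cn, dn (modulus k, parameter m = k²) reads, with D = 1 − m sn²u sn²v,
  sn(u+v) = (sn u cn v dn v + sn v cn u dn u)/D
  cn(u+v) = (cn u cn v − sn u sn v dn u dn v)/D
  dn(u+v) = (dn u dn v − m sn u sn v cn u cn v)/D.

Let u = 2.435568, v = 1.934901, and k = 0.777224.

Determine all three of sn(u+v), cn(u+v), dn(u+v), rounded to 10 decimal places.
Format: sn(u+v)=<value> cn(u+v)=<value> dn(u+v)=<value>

sn u = 0.9523314192884131, cn u = -0.3050653501073446, dn u = 0.6724144656353609
sn v = 0.9999278051780749, cn v = 0.01201600731349073, dn v = 0.6292933125018003
m = k² = 0.604077146176
D = 1 − m·sn²u·sn²v = 0.4522203158752465
sn(u+v) = (sn u·cn v·dn v + sn v·cn u·dn u)/D = -0.1979144023899269/0.4522203158752465 = -0.4376504005727273
cn(u+v) = (cn u·cn v − sn u·sn v·dn u·dn v)/D = -0.406611735463877/0.4522203158752465 = -0.899145220127723
dn(u+v) = (dn u·dn v − m·sn u·sn v·cn u·cn v)/D = 0.4252545654303375/0.4522203158752465 = 0.9403703250423008

sn(u+v)=-0.4376504006 cn(u+v)=-0.8991452201 dn(u+v)=0.9403703250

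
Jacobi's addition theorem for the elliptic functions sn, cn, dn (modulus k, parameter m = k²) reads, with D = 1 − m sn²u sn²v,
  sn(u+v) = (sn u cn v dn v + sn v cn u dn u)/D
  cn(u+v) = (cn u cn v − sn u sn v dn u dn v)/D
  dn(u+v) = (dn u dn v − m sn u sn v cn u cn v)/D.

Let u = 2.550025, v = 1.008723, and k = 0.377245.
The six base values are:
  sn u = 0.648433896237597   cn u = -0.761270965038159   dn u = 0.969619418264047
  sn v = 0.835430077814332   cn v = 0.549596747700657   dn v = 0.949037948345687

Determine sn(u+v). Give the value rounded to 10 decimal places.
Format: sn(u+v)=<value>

sn(u+v)=-0.2905875065

m = k² = 0.142313790025
D = 1 − m·sn²u·sn²v = 0.9582363337083483
sn(u+v) = (sn u·cn v·dn v + sn v·cn u·dn u)/D = -0.2784515068332635/0.9582363337083483 = -0.2905875064825228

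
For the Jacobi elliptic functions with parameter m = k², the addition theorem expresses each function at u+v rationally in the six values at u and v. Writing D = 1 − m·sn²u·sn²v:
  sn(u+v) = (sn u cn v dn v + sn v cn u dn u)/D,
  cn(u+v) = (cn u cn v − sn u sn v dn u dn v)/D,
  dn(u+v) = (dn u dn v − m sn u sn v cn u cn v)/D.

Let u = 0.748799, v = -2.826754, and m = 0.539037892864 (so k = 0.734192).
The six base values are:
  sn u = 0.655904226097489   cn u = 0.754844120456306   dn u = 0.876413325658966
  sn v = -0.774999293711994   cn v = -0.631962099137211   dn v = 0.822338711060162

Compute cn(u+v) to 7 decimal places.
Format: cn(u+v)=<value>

m = k² = 0.539037892864
D = 1 − m·sn²u·sn²v = 0.8607155070051652
cn(u+v) = (cn u·cn v − sn u·sn v·dn u·dn v)/D = -0.1106784486244484/0.8607155070051652 = -0.128588886483004

cn(u+v)=-0.1285889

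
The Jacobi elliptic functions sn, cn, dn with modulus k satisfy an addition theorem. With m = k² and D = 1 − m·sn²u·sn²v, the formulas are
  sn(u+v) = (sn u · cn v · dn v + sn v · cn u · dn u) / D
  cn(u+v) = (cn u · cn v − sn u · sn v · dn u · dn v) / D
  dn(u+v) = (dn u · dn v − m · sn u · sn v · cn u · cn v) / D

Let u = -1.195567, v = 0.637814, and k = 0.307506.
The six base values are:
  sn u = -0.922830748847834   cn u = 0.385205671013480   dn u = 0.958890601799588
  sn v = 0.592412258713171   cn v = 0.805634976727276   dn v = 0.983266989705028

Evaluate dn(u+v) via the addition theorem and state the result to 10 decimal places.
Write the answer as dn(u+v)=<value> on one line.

m = k² = 0.094559940036
D = 1 − m·sn²u·sn²v = 0.9717382288539133
dn(u+v) = (dn u·dn v − m·sn u·sn v·cn u·cn v)/D = 0.9588884268492125/0.9717382288539133 = 0.9867764778382177

dn(u+v)=0.9867764778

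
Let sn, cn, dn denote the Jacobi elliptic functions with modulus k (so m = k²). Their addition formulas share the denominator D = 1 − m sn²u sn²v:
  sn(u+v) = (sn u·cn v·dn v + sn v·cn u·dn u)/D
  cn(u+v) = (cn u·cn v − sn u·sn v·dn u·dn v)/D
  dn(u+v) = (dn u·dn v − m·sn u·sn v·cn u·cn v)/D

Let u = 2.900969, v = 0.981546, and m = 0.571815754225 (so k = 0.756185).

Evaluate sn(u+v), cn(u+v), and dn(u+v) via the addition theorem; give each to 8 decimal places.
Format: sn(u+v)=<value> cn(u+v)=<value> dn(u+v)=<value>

sn u = 0.7668329817861779, cn u = -0.6418466935685806, dn u = 0.8147107268256019
sn v = 0.7882195584417076, cn v = 0.6153941238669406, dn v = 0.8029548858494662
m = k² = 0.571815754225
D = 1 − m·sn²u·sn²v = 0.7910934302001632
sn(u+v) = (sn u·cn v·dn v + sn v·cn u·dn u)/D = -0.03325725496848591/0.7910934302001632 = -0.04203960455097083
cn(u+v) = (cn u·cn v − sn u·sn v·dn u·dn v)/D = -0.7903940601357159/0.7910934302001632 = -0.9991159450480199
dn(u+v) = (dn u·dn v − m·sn u·sn v·cn u·cn v)/D = 0.7906935951083593/0.7910934302001632 = 0.9994945791779578

sn(u+v)=-0.04203960 cn(u+v)=-0.99911595 dn(u+v)=0.99949458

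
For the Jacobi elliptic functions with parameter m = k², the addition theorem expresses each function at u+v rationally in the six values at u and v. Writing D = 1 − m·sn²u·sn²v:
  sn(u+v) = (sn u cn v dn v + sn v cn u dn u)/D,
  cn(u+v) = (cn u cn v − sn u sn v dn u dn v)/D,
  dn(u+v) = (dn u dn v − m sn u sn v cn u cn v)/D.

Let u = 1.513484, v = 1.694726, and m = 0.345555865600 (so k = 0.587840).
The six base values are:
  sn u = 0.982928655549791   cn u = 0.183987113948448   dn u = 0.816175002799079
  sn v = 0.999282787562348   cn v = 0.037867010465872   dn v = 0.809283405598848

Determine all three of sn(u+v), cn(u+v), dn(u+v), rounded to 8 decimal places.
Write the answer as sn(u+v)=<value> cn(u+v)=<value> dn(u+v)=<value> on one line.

sn(u+v)=0.27028873 cn(u+v)=-0.96277931 dn(u+v)=0.98729685

m = k² = 0.3455558656
D = 1 − m·sn²u·sn²v = 0.6666203582027489
sn(u+v) = (sn u·cn v·dn v + sn v·cn u·dn u)/D = 0.1801799719406911/0.6666203582027489 = 0.2702887328950887
cn(u+v) = (cn u·cn v − sn u·sn v·dn u·dn v)/D = -0.6418082888852504/0.6666203582027489 = -0.9627793105743223
dn(u+v) = (dn u·dn v − m·sn u·sn v·cn u·cn v)/D = 0.6581521801246972/0.6666203582027489 = 0.9872968504879111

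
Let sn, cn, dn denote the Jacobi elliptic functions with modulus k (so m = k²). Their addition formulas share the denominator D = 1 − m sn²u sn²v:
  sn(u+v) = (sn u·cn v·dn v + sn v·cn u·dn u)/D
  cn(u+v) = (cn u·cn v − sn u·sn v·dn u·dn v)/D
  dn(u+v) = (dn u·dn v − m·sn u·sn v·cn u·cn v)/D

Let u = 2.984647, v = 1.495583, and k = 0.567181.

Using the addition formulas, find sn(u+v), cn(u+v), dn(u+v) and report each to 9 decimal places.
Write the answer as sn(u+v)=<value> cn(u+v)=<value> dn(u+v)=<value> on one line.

sn(u+v)=-0.830429701 cn(u+v)=-0.557123426 dn(u+v)=0.882131102

sn u = 0.4472404459236611, cn u = -0.8944137652842809, dn u = 0.967291795006354
sn v = 0.9818203284878589, cn v = 0.1898126512327163, dn v = 0.8305997748926584
m = k² = 0.321694286761
D = 1 − m·sn²u·sn²v = 0.9379717496066006
sn(u+v) = (sn u·cn v·dn v + sn v·cn u·dn u)/D = -0.7789195996262342/0.9379717496066006 = -0.8304297010575476
cn(u+v) = (cn u·cn v − sn u·sn v·dn u·dn v)/D = -0.5225660344666255/0.9379717496066006 = -0.5571234258236429
dn(u+v) = (dn u·dn v − m·sn u·sn v·cn u·cn v)/D = 0.827414052909029/0.9379717496066006 = 0.8821311017693858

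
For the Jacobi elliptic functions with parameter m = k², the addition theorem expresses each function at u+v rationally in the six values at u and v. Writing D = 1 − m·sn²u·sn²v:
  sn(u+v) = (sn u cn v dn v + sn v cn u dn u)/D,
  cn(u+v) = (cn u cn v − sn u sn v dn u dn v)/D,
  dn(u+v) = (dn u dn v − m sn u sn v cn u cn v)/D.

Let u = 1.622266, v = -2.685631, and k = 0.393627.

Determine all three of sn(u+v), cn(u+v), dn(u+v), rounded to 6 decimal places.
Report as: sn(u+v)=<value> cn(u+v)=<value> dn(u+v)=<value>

sn u = 0.9999007405543561, cn u = 0.01408932357674811, dn u = 0.9192869749437346
sn v = -0.551889967969252, cn v = -0.8339169402613776, dn v = 0.976118490280306
m = k² = 0.154942215129
D = 1 − m·sn²u·sn²v = 0.9528166752432187
sn(u+v) = (sn u·cn v·dn v + sn v·cn u·dn u)/D = -0.8210690989065527/0.9528166752432187 = -0.861728305391973
cn(u+v) = (cn u·cn v − sn u·sn v·dn u·dn v)/D = 0.4834306066462102/0.9528166752432187 = 0.5073700106295981
dn(u+v) = (dn u·dn v − m·sn u·sn v·cn u·cn v)/D = 0.8963284166239331/0.9528166752432187 = 0.9407144521217932

sn(u+v)=-0.861728 cn(u+v)=0.507370 dn(u+v)=0.940714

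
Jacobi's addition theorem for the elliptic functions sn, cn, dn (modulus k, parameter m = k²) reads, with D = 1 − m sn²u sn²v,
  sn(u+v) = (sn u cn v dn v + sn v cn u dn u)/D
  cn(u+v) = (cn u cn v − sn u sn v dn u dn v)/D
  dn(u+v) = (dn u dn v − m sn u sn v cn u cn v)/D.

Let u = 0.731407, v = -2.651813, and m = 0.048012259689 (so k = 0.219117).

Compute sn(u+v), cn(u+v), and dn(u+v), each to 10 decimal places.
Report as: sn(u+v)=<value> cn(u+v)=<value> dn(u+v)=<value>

sn(u+v)=-0.9484527201 cn(u+v)=-0.3169186611 dn(u+v)=0.9781666364

sn u = 0.6658231566661486, cn u = 0.7461095925178321, dn u = 0.9893003498347201
sn v = -0.5033102767679357, cn v = -0.8641057604829307, dn v = 0.9939001333609102
m = k² = 0.048012259689
D = 1 − m·sn²u·sn²v = 0.9946081036702536
sn(u+v) = (sn u·cn v·dn v + sn v·cn u·dn u)/D = -0.9433387613408517/0.9946081036702536 = -0.9484527200811955
cn(u+v) = (cn u·cn v − sn u·sn v·dn u·dn v)/D = -0.3152098685613214/0.9946081036702536 = -0.3169186611270806
dn(u+v) = (dn u·dn v − m·sn u·sn v·cn u·cn v)/D = 0.9728924633488925/0.9946081036702536 = 0.9781666364458251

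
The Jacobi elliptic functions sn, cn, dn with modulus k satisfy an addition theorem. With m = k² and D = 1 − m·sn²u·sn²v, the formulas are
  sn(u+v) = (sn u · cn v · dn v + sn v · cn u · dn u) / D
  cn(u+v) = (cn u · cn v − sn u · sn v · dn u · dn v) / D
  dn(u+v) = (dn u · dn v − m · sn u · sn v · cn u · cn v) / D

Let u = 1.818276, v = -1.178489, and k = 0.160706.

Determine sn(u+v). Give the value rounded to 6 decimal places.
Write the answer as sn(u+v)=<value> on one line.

sn(u+v)=0.596191

sn u = 0.9727093967366217, cn u = -0.2320267861697816, dn u = 0.9877064258773324
sn v = -0.9219793245221833, cn v = 0.3872391059198678, dn v = 0.9889622639648197
m = k² = 0.025826418436
D = 1 − m·sn²u·sn²v = 0.9792282651629752
sn(u+v) = (sn u·cn v·dn v + sn v·cn u·dn u)/D = 0.5838075310171069/0.9792282651629752 = 0.5961914619773996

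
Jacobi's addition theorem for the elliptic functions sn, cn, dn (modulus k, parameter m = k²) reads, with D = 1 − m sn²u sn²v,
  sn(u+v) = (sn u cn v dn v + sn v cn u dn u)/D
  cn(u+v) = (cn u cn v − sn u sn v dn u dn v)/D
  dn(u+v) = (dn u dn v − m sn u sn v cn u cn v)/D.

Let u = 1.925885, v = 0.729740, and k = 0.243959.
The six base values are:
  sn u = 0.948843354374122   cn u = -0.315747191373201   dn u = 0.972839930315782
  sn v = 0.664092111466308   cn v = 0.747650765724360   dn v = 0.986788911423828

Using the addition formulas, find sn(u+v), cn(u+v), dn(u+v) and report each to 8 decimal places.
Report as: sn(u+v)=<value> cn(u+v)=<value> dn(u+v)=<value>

m = k² = 0.059515993681
D = 1 − m·sn²u·sn²v = 0.9763691484361532
sn(u+v) = (sn u·cn v·dn v + sn v·cn u·dn u)/D = 0.4960413146494695/0.9763691484361532 = 0.508046895422676
cn(u+v) = (cn u·cn v − sn u·sn v·dn u·dn v)/D = -0.8409754622929048/0.9763691484361532 = -0.861329409721612
dn(u+v) = (dn u·dn v − m·sn u·sn v·cn u·cn v)/D = 0.9688407443969152/0.9763691484361532 = 0.9922893876242442

sn(u+v)=0.50804690 cn(u+v)=-0.86132941 dn(u+v)=0.99228939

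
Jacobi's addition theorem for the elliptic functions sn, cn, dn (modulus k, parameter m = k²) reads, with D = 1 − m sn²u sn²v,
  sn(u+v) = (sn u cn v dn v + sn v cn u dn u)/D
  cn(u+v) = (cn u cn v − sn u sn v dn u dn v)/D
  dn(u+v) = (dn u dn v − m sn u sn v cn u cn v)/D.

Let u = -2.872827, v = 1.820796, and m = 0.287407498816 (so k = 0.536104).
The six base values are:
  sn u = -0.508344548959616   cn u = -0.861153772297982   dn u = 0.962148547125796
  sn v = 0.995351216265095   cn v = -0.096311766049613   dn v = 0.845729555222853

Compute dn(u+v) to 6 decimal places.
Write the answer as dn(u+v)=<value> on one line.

m = k² = 0.287407498816
D = 1 − m·sn²u·sn²v = 0.9264187536163522
dn(u+v) = (dn u·dn v − m·sn u·sn v·cn u·cn v)/D = 0.825778722624685/0.9264187536163522 = 0.8913665870873073

dn(u+v)=0.891367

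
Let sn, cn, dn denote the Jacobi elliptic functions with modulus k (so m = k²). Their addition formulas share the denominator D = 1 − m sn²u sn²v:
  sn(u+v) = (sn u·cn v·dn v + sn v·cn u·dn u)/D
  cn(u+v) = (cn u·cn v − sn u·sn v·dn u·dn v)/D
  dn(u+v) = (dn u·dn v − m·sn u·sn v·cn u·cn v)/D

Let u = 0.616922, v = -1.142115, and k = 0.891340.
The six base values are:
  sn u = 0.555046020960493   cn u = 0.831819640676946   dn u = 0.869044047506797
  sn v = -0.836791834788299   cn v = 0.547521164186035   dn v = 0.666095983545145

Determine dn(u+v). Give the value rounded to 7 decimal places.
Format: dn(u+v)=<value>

m = k² = 0.7944869956
D = 1 − m·sn²u·sn²v = 0.8286123011356187
dn(u+v) = (dn u·dn v − m·sn u·sn v·cn u·cn v)/D = 0.7469263405480516/0.8286123011356187 = 0.9014183587721109

dn(u+v)=0.9014184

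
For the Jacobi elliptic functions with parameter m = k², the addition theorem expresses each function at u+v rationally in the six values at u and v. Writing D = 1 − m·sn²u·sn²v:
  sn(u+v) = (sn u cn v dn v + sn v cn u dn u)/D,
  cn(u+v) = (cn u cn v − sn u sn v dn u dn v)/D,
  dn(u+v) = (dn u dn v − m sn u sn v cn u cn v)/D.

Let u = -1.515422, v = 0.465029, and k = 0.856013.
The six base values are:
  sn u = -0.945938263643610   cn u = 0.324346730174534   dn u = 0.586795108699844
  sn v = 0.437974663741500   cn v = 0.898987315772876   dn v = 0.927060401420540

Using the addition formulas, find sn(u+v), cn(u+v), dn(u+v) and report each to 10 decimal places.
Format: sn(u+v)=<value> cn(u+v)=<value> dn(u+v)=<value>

m = k² = 0.732758256169
D = 1 − m·sn²u·sn²v = 0.8742279085972906
sn(u+v) = (sn u·cn v·dn v + sn v·cn u·dn u)/D = -0.7050020899021385/0.8742279085972906 = -0.8064282585456726
cn(u+v) = (cn u·cn v − sn u·sn v·dn u·dn v)/D = 0.5169588856031104/0.8742279085972906 = 0.5913319404691361
dn(u+v) = (dn u·dn v − m·sn u·sn v·cn u·cn v)/D = 0.6325133236783233/0.8742279085972906 = 0.7235107887292213

sn(u+v)=-0.8064282585 cn(u+v)=0.5913319405 dn(u+v)=0.7235107887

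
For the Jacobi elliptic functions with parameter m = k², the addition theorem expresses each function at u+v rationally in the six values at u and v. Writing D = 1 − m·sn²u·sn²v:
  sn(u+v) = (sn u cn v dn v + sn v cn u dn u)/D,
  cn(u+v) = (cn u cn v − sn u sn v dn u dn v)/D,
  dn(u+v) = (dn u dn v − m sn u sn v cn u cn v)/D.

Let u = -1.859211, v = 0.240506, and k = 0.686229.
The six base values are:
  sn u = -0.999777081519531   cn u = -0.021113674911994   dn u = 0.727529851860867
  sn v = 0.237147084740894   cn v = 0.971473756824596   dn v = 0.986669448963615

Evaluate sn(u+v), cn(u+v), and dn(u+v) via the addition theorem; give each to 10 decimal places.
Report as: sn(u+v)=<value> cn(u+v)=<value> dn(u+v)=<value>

sn(u+v)=-0.9881094091 cn(u+v)=0.1537523839 dn(u+v)=0.7349979465

m = k² = 0.470910240441
D = 1 − m·sn²u·sn²v = 0.9735284074800272
sn(u+v) = (sn u·cn v·dn v + sn v·cn u·dn u)/D = -0.961952579496509/0.9735284074800272 = -0.9881094091404254
cn(u+v) = (cn u·cn v − sn u·sn v·dn u·dn v)/D = 0.149682313486298/0.9735284074800272 = 0.1537523839430118
dn(u+v) = (dn u·dn v − m·sn u·sn v·cn u·cn v)/D = 0.715541380367011/0.9735284074800272 = 0.7349979465100416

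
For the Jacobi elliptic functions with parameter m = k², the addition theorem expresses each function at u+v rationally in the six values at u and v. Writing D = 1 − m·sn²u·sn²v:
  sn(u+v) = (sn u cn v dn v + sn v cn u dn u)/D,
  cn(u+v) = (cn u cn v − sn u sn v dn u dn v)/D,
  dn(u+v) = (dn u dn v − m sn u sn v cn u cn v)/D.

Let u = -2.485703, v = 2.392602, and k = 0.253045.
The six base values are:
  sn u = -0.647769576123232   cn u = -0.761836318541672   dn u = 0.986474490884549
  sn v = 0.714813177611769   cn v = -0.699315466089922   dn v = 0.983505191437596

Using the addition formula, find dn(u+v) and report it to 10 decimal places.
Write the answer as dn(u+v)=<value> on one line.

dn(u+v)=0.9997233064

m = k² = 0.064031772025
D = 1 − m·sn²u·sn²v = 0.9862715434291635
dn(u+v) = (dn u·dn v − m·sn u·sn v·cn u·cn v)/D = 0.985998648368581/0.9862715434291635 = 0.9997233063628363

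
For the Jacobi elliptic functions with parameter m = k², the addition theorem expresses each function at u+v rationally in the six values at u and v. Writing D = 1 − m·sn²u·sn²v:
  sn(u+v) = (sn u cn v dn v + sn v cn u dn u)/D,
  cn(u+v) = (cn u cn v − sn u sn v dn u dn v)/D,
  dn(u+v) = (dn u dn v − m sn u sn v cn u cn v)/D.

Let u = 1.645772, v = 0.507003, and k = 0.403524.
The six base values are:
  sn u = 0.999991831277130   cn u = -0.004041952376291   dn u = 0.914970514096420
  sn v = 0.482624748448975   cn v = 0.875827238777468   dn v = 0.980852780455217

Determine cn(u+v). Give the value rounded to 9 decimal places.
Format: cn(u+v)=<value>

m = k² = 0.162831618576
D = 1 − m·sn²u·sn²v = 0.9620727965679512
cn(u+v) = (cn u·cn v − sn u·sn v·dn u·dn v)/D = -0.4366687568877744/0.9620727965679512 = -0.4538832803978284

cn(u+v)=-0.453883280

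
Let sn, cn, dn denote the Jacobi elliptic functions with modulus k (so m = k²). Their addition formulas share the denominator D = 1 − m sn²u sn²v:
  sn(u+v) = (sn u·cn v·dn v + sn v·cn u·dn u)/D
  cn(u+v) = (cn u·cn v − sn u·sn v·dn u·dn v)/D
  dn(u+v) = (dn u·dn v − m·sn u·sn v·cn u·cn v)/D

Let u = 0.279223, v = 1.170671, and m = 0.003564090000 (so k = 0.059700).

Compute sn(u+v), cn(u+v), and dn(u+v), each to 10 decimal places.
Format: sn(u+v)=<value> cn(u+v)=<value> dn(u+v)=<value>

sn(u+v)=0.9925565506 cn(u+v)=0.1217846206 dn(u+v)=0.9982428416

sn u = 0.2755965869579059, cn u = 0.9612733852849321, dn u = 0.9998646383215817
sn v = 0.9207301445270795, cn v = 0.3901999499732712, dn v = 0.9984881391836653
m = k² = 0.00356409
D = 1 − m·sn²u·sn²v = 0.9997705114318718
sn(u+v) = (sn u·cn v·dn v + sn v·cn u·dn u)/D = 0.9923287702411109/0.9997705114318718 = 0.9925565506226996
cn(u+v) = (cn u·cn v − sn u·sn v·dn u·dn v)/D = 0.1217566724270621/0.9997705114318718 = 0.1217846206052649
dn(u+v) = (dn u·dn v − m·sn u·sn v·cn u·cn v)/D = 0.9980137562661923/0.9997705114318718 = 0.9982428415865523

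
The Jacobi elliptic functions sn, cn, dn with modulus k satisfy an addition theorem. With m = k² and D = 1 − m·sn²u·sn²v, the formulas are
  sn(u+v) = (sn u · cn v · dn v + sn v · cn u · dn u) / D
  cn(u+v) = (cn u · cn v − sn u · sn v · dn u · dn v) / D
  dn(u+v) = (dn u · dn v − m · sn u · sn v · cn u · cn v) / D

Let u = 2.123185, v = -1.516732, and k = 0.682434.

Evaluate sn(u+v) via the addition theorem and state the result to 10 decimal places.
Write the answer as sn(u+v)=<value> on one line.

sn u = 0.9761906312020725, cn u = -0.2169143876124846, dn u = 0.7457859233555233
sn v = -0.9741711114442089, cn v = 0.2258110839342363, dn v = 0.7470147277957114
m = k² = 0.465716164356
D = 1 − m·sn²u·sn²v = 0.5788264631561232
sn(u+v) = (sn u·cn v·dn v + sn v·cn u·dn u)/D = 0.3222612546668066/0.5788264631561232 = 0.5567493457531936

sn(u+v)=0.5567493458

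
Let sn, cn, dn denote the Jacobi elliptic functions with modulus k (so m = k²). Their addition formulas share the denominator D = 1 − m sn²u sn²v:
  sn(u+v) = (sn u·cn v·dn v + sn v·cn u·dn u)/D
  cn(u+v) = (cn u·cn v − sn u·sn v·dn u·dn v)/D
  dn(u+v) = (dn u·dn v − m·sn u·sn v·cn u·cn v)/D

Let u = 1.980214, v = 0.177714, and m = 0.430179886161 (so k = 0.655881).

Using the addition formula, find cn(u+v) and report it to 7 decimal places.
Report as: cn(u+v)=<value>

cn(u+v)=-0.2699833

sn u = 0.9906199219228237, cn u = -0.1366461499260727, dn u = 0.7601661041697183
sn v = 0.1763867135533136, cn v = 0.9843209472940527, dn v = 0.9932855209172744
m = k² = 0.430179886161
D = 1 − m·sn²u·sn²v = 0.9868660320371707
cn(u+v) = (cn u·cn v − sn u·sn v·dn u·dn v)/D = -0.2664373037413519/0.9868660320371707 = -0.2699832551651919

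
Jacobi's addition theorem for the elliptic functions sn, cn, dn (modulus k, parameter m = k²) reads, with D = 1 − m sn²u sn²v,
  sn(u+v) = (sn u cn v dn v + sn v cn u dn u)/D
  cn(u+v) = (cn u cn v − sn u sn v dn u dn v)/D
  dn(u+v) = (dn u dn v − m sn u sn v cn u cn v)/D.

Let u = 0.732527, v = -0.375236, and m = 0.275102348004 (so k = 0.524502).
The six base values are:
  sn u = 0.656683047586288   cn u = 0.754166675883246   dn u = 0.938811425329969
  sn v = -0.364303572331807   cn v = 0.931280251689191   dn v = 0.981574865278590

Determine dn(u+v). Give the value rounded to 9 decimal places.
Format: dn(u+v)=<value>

m = k² = 0.275102348004
D = 1 − m·sn²u·sn²v = 0.9842553588385928
dn(u+v) = (dn u·dn v − m·sn u·sn v·cn u·cn v)/D = 0.9677370320243206/0.9842553588385928 = 0.9832174377655779

dn(u+v)=0.983217438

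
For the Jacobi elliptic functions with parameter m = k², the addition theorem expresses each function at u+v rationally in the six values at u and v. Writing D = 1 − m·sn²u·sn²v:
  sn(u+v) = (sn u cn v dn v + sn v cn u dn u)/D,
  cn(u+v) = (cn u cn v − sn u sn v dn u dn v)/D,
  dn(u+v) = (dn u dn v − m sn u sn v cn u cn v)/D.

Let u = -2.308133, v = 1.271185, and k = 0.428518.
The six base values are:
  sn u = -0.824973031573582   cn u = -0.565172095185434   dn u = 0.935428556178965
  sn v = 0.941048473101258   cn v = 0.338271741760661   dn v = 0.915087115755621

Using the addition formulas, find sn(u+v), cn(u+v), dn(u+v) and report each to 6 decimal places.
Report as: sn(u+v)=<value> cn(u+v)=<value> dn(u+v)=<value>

sn(u+v)=-0.846573 cn(u+v)=0.532272 dn(u+v)=0.931878

m = k² = 0.183627676324
D = 1 − m·sn²u·sn²v = 0.8893270132090203
sn(u+v) = (sn u·cn v·dn v + sn v·cn u·dn u)/D = -0.7528805795520782/0.8893270132090203 = -0.8465733845589679
cn(u+v) = (cn u·cn v − sn u·sn v·dn u·dn v)/D = 0.4733638868318999/0.8893270132090203 = 0.5322720212037957
dn(u+v) = (dn u·dn v − m·sn u·sn v·cn u·cn v)/D = 0.8287442389556354/0.8893270132090203 = 0.9318779556298646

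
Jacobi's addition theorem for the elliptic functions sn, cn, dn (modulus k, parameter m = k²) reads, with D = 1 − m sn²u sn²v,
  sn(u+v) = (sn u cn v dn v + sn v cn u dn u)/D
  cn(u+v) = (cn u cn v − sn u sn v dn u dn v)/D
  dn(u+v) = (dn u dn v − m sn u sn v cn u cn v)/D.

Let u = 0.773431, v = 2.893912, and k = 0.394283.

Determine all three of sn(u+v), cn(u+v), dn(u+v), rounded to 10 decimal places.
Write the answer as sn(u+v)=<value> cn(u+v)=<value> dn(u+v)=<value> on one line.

sn(u+v)=-0.3803348801 cn(u+v)=-0.9248488411 dn(u+v)=0.9886921286

sn u = 0.6909663866018102, cn u = 0.7228868878230105, dn u = 0.9621738213787784
sn v = 0.3712601133157892, cn v = -0.9285289054524621, dn v = 0.9892282049411846
m = k² = 0.155459084089
D = 1 − m·sn²u·sn²v = 0.9897697432820561
sn(u+v) = (sn u·cn v·dn v + sn v·cn u·dn u)/D = -0.3764439566815689/0.9897697432820561 = -0.3803348801442328
cn(u+v) = (cn u·cn v − sn u·sn v·dn u·dn v)/D = -0.9153874000632478/0.9897697432820561 = -0.9248488411333347
dn(u+v) = (dn u·dn v − m·sn u·sn v·cn u·cn v)/D = 0.9785775542824092/0.9897697432820561 = 0.9886921285727184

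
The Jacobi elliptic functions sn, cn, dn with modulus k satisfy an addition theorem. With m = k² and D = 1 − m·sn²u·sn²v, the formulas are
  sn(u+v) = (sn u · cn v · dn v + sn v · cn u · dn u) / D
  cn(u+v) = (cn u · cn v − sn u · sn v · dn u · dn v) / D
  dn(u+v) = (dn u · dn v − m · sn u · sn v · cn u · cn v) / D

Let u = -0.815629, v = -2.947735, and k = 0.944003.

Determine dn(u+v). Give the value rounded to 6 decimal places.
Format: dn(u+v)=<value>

dn(u+v)=0.557730

sn u = -0.6788270897046252, cn u = 0.7342981562574896, dn u = 0.7676954997641393
sn v = -0.9904255513594895, cn v = -0.1380479163705534, dn v = 0.3547407858734396
m = k² = 0.891141664009
D = 1 − m·sn²u·sn²v = 0.5971821091217096
dn(u+v) = (dn u·dn v − m·sn u·sn v·cn u·cn v)/D = 0.3330666473990839/0.5971821091217096 = 0.5577304515852512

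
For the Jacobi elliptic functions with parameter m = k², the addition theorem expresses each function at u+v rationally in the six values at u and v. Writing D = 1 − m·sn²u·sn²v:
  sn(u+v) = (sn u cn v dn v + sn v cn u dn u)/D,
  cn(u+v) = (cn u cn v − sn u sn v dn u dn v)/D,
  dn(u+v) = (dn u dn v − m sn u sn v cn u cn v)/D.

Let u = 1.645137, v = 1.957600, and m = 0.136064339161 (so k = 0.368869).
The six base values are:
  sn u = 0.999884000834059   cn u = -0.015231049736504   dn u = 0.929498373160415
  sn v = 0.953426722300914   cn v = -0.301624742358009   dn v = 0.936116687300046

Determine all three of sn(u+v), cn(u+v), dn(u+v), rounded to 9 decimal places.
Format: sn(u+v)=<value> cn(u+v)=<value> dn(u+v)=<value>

sn(u+v)=-0.337563077 cn(u+v)=-0.941302910 dn(u+v)=0.992217530

m = k² = 0.136064339161
D = 1 − m·sn²u·sn²v = 0.8763431454180817
sn(u+v) = (sn u·cn v·dn v + sn v·cn u·dn u)/D = -0.2958210886388545/0.8763431454180817 = -0.3375630769585418
cn(u+v) = (cn u·cn v − sn u·sn v·dn u·dn v)/D = -0.824904353266353/0.8763431454180817 = -0.941302910371726
dn(u+v) = (dn u·dn v − m·sn u·sn v·cn u·cn v)/D = 0.8695230315247726/0.8763431454180817 = 0.9922175303943806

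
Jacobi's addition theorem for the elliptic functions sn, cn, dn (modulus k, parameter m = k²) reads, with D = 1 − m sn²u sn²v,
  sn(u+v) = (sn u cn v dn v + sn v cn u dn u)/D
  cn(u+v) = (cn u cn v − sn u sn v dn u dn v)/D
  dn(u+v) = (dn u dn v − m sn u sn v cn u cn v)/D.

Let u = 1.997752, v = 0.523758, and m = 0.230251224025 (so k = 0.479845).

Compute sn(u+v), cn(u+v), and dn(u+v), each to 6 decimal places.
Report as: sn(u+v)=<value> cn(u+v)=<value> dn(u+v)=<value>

sn u = 0.9599142477583926, cn u = -0.2802938403719197, dn u = 0.8876026024060083
sn v = 0.4956228608290825, cn v = 0.868537840179457, dn v = 0.9713087172379383
m = k² = 0.230251224025
D = 1 − m·sn²u·sn²v = 0.9478841910096617
sn(u+v) = (sn u·cn v·dn v + sn v·cn u·dn u)/D = 0.6864955136078972/0.9478841910096617 = 0.7242398598046666
cn(u+v) = (cn u·cn v − sn u·sn v·dn u·dn v)/D = -0.6536117726619299/0.9478841910096617 = -0.6895481313658365
dn(u+v) = (dn u·dn v − m·sn u·sn v·cn u·cn v)/D = 0.8888039957959833/0.9478841910096617 = 0.9376715048377928

sn(u+v)=0.724240 cn(u+v)=-0.689548 dn(u+v)=0.937672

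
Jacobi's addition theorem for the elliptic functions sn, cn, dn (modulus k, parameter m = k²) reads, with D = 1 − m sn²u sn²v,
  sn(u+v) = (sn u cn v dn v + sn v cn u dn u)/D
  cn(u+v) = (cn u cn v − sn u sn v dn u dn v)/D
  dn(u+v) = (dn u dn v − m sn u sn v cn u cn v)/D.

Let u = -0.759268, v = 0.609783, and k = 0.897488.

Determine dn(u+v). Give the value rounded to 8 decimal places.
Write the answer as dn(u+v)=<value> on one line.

dn(u+v)=0.99108030

sn u = -0.6500149783410316, cn u = 0.7599213958905936, dn u = 0.8121988829783992
sn v = 0.5495514050516326, cn v = 0.8354599052053764, dn v = 0.8699069968088097
m = k² = 0.805484710144
D = 1 − m·sn²u·sn²v = 0.8972171455478842
dn(u+v) = (dn u·dn v − m·sn u·sn v·cn u·cn v)/D = 0.8892142394671769/0.8972171455478842 = 0.9910803018863173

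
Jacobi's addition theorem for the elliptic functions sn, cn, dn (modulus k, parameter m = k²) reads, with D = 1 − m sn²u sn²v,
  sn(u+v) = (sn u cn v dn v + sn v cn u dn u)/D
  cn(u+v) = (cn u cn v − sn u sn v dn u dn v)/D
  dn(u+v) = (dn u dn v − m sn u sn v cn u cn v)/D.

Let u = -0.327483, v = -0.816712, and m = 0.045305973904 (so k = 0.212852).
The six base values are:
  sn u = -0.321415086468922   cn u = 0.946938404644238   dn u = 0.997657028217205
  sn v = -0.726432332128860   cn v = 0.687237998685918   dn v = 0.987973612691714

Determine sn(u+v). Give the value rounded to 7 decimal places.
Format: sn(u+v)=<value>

m = k² = 0.045305973904
D = 1 − m·sn²u·sn²v = 0.9975301059894554
sn(u+v) = (sn u·cn v·dn v + sn v·cn u·dn u)/D = -0.9045071427878373/0.9975301059894554 = -0.9067467110585619

sn(u+v)=-0.9067467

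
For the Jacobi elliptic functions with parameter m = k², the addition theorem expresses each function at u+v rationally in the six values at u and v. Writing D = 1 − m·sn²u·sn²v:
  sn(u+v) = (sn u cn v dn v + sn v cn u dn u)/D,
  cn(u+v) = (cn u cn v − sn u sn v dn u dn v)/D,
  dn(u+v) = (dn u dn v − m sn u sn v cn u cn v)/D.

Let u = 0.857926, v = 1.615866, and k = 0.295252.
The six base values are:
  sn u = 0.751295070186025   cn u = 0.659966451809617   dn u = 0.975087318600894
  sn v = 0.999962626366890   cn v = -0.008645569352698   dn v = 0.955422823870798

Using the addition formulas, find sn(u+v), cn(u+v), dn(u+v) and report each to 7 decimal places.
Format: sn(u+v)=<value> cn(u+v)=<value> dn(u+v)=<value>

sn(u+v)=0.6702732 cn(u+v)=-0.7421145 dn(u+v)=0.9802223

m = k² = 0.087173743504
D = 1 − m·sn²u·sn²v = 0.9507989567459405
sn(u+v) = (sn u·cn v·dn v + sn v·cn u·dn u)/D = 0.6372950387782663/0.9507989567459405 = 0.6702731784218349
cn(u+v) = (cn u·cn v − sn u·sn v·dn u·dn v)/D = -0.7056016508610059/0.9507989567459405 = -0.7421144563261728
dn(u+v) = (dn u·dn v − m·sn u·sn v·cn u·cn v)/D = 0.9319943556794186/0.9507989567459405 = 0.9802223162603378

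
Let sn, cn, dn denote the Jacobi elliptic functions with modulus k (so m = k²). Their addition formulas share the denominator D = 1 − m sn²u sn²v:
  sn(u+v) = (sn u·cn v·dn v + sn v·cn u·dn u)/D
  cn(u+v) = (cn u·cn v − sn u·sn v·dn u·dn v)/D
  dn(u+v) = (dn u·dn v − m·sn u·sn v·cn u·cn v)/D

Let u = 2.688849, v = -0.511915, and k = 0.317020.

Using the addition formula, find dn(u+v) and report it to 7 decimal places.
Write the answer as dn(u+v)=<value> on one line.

dn(u+v)=0.9622242

sn u = 0.509013739417238, cn u = -0.8607583941411667, dn u = 0.9868943805857718
sn v = -0.4879896093344467, cn v = 0.8728494378652106, dn v = 0.9879611060303011
m = k² = 0.1005016804
D = 1 − m·sn²u·sn²v = 0.9937991177725282
dn(u+v) = (dn u·dn v − m·sn u·sn v·cn u·cn v)/D = 0.9562575323049905/0.9937991177725282 = 0.9622241710661987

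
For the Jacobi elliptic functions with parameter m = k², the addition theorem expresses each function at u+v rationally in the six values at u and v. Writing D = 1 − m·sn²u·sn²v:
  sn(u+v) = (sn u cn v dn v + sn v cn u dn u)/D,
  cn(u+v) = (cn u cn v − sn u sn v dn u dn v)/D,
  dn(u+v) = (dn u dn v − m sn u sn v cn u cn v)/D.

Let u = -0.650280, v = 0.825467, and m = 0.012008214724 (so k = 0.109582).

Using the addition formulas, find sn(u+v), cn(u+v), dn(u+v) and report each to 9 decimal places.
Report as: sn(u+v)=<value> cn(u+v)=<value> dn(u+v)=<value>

sn u = -0.6050068422043431, cn u = 0.7962202715869078, dn u = 0.9977998766226965
sn v = 0.7341984339299422, cn v = 0.6789349450535156, dn v = 0.9967582474152163
m = k² = 0.012008214724
D = 1 − m·sn²u·sn²v = 0.9976306679716536
sn(u+v) = (sn u·cn v·dn v + sn v·cn u·dn u)/D = 0.173868816303456/0.9976306679716536 = 0.1742817476300721
cn(u+v) = (cn u·cn v − sn u·sn v·dn u·dn v)/D = 0.9823627560096132/0.9976306679716536 = 0.9846958273715837
dn(u+v) = (dn u·dn v − m·sn u·sn v·cn u·cn v)/D = 0.9974487139497786/0.9976306679716536 = 0.9998176138447659

sn(u+v)=0.174281748 cn(u+v)=0.984695827 dn(u+v)=0.999817614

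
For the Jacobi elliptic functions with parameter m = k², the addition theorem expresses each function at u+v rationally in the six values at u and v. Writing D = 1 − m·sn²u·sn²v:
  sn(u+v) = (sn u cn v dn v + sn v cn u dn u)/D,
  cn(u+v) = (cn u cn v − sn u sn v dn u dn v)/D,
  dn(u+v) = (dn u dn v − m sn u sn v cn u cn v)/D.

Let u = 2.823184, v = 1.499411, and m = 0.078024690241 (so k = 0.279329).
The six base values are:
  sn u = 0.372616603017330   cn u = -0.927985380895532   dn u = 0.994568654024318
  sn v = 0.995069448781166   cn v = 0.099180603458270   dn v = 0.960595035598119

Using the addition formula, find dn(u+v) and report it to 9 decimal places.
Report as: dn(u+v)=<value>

dn(u+v)=0.968428342

m = k² = 0.078024690241
D = 1 − m·sn²u·sn²v = 0.9892733714295041
dn(u+v) = (dn u·dn v − m·sn u·sn v·cn u·cn v)/D = 0.958040370481626/0.9892733714295041 = 0.9684283415991008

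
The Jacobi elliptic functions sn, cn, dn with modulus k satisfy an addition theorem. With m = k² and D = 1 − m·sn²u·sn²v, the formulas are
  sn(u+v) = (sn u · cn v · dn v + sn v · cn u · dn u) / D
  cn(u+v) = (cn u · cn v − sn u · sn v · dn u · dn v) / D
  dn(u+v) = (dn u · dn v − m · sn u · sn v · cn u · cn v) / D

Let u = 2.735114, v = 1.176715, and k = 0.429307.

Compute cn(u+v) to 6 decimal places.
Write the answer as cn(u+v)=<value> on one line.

cn(u+v)=-0.824298

sn u = 0.5338942906093241, cn u = -0.8455512323063379, dn u = 0.9733782776539791
sn v = 0.9081530519547466, cn v = 0.4186383095528637, dn v = 0.9208671696631997
m = k² = 0.184304500249
D = 1 − m·sn²u·sn²v = 0.9566724046701094
cn(u+v) = (cn u·cn v − sn u·sn v·dn u·dn v)/D = -0.7885833823002842/0.9566724046701094 = -0.8242982430043149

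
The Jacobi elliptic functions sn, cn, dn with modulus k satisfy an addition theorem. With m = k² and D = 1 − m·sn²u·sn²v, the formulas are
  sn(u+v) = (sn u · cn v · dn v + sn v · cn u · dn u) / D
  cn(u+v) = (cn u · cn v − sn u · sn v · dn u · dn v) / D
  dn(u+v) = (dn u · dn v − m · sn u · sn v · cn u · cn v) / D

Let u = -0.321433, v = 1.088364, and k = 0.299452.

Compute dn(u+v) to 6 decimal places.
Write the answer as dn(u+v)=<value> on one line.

sn u = -0.315465370945421, cn u = 0.9489370894502269, dn u = 0.9955280185611643
sn v = 0.8787279222706797, cn v = 0.4773229919266977, dn v = 0.9647585224854674
m = k² = 0.089671500304
D = 1 − m·sn²u·sn²v = 0.9931092471148039
dn(u+v) = (dn u·dn v − m·sn u·sn v·cn u·cn v)/D = 0.9717034128140193/0.9931092471148039 = 0.9784456399303771

dn(u+v)=0.978446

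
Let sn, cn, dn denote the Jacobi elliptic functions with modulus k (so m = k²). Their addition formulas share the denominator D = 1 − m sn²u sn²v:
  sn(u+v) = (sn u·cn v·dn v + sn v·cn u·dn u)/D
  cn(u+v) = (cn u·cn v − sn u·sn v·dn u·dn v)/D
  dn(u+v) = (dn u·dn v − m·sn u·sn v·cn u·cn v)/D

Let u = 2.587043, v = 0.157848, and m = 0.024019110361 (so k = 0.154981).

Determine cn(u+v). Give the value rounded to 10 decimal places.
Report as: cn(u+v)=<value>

cn(u+v)=-0.9148954638

sn u = 0.5421267972717907, cn u = -0.8402966950308865, dn u = 0.9964641229333018
sn v = 0.157177855413781, cn v = 0.9875703123157989, dn v = 0.9997032613747337
m = k² = 0.024019110361
D = 1 − m·sn²u·sn²v = 0.999825602046172
cn(u+v) = (cn u·cn v − sn u·sn v·dn u·dn v)/D = -0.9147359078747026/0.999825602046172 = -0.9148954637715509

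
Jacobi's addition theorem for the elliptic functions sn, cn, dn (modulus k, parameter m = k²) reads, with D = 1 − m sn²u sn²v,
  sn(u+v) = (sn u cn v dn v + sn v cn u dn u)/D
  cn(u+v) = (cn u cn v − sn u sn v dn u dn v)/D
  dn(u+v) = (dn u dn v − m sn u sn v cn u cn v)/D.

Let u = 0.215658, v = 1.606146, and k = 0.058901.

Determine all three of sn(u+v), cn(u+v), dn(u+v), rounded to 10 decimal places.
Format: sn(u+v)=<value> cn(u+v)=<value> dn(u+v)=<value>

sn(u+v)=0.9691055821 cn(u+v)=-0.2466462461 dn(u+v)=0.9983695341

sn u = 0.2139846198760506, cn u = 0.976837029630072, dn u = 0.9999205675956089
sn v = 0.9994245811506755, cn v = -0.03391911838177529, dn v = 0.9982658281657768
m = k² = 0.003469327801
D = 1 − m·sn²u·sn²v = 0.9998413242684753
sn(u+v) = (sn u·cn v·dn v + sn v·cn u·dn u)/D = 0.9689518085846641/0.9998413242684753 = 0.9691055821218319
cn(u+v) = (cn u·cn v − sn u·sn v·dn u·dn v)/D = -0.2466071092962384/0.9998413242684753 = -0.2466462460697613
dn(u+v) = (dn u·dn v − m·sn u·sn v·cn u·cn v)/D = 0.9982111170605484/0.9998413242684753 = 0.9983695340766999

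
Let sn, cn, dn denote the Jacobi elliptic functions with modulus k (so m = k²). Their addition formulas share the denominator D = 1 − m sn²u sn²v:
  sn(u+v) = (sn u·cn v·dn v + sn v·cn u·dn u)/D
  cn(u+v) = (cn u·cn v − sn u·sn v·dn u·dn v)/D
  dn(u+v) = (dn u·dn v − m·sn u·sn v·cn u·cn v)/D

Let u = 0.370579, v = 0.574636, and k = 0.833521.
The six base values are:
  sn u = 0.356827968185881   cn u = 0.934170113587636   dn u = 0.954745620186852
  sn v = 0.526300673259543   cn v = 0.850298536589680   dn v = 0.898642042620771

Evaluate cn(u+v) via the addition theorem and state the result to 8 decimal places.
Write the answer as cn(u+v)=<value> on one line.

cn(u+v)=0.64910181

m = k² = 0.694757257441
D = 1 − m·sn²u·sn²v = 0.9754970306161091
cn(u+v) = (cn u·cn v − sn u·sn v·dn u·dn v)/D = 0.6331968888707048/0.9754970306161091 = 0.6491018106644438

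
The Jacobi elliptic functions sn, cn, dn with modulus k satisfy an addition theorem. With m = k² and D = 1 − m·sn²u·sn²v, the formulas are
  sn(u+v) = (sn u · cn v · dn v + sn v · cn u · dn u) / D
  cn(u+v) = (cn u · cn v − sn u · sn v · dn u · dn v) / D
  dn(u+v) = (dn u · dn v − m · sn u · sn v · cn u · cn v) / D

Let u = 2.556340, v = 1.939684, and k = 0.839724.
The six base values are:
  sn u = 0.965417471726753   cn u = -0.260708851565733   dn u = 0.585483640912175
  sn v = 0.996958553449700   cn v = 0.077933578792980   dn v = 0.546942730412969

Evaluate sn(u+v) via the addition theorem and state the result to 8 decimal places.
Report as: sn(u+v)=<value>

sn(u+v)=-0.32015838

m = k² = 0.705136396176
D = 1 − m·sn²u·sn²v = 0.3467827458537289
sn(u+v) = (sn u·cn v·dn v + sn v·cn u·dn u)/D = -0.1110254018561806/0.3467827458537289 = -0.320158379226314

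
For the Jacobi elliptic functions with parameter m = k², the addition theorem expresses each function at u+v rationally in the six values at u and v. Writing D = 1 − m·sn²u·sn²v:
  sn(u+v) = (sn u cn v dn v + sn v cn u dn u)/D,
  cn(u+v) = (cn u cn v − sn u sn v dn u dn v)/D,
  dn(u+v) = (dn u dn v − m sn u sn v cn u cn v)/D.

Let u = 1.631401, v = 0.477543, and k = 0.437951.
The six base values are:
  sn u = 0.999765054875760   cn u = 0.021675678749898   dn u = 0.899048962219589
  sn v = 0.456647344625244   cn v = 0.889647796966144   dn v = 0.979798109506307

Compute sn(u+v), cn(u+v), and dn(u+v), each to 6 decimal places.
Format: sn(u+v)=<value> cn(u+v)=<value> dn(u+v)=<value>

sn(u+v)=0.917029 cn(u+v)=-0.398820 dn(u+v)=0.915809

m = k² = 0.191801078401
D = 1 − m·sn²u·sn²v = 0.9600231267571844
sn(u+v) = (sn u·cn v·dn v + sn v·cn u·dn u)/D = 0.8803693472722625/0.9600231267571844 = 0.9170293118312883
cn(u+v) = (cn u·cn v − sn u·sn v·dn u·dn v)/D = -0.3828762414828732/0.9600231267571844 = -0.3988198104937038
dn(u+v) = (dn u·dn v − m·sn u·sn v·cn u·cn v)/D = 0.8791978970111801/0.9600231267571844 = 0.9158090805384867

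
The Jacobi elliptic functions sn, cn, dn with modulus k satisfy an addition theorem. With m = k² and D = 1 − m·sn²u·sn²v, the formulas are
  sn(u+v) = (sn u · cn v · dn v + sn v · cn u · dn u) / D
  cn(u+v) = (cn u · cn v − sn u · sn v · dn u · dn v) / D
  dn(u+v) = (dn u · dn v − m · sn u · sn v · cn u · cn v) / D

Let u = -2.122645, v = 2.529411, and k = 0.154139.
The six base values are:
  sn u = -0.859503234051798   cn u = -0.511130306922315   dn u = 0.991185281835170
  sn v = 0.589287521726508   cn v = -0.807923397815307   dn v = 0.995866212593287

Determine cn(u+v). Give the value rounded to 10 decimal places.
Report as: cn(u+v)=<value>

cn(u+v)=0.9185070856

m = k² = 0.023758831321
D = 1 − m·sn²u·sn²v = 0.993904987588032
cn(u+v) = (cn u·cn v − sn u·sn v·dn u·dn v)/D = 0.9129087734867936/0.993904987588032 = 0.9185070855738468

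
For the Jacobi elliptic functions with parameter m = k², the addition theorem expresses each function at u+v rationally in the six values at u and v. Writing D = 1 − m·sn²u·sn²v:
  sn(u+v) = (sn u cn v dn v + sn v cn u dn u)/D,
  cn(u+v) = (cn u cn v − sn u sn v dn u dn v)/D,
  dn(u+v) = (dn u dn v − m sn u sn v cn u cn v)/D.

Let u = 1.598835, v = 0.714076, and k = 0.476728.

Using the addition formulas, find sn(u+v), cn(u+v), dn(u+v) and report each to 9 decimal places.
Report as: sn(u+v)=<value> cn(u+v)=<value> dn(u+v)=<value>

sn(u+v)=0.841822338 cn(u+v)=-0.539754714 dn(u+v)=0.915937789

sn u = 0.9978378587117302, cn u = 0.06572372266989477, dn u = 0.879609077644438
sn v = 0.6454921391736489, cn v = 0.7637669135705125, dn v = 0.9514756072452101
m = k² = 0.227269585984
D = 1 − m·sn²u·sn²v = 0.9057148728454542
sn(u+v) = (sn u·cn v·dn v + sn v·cn u·dn u)/D = 0.7624510119598727/0.9057148728454542 = 0.8418223381542866
cn(u+v) = (cn u·cn v − sn u·sn v·dn u·dn v)/D = -0.4888638719058951/0.9057148728454542 = -0.5397547137213809
dn(u+v) = (dn u·dn v − m·sn u·sn v·cn u·cn v)/D = 0.8295784780216554/0.9057148728454542 = 0.9159377889151763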